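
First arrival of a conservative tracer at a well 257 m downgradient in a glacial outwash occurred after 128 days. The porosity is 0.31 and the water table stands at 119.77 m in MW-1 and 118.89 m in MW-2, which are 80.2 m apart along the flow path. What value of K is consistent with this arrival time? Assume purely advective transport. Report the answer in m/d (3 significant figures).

56.7 m/d

Hydraulic gradient i = (119.77 − 118.89) / 80.2 = 0.88 / 80.2 = 0.01097
v = L / t = 257 / 128 = 2.008 m/d
K = v · n / i = 2.008 × 0.31 / 0.01097 = 56.7 m/d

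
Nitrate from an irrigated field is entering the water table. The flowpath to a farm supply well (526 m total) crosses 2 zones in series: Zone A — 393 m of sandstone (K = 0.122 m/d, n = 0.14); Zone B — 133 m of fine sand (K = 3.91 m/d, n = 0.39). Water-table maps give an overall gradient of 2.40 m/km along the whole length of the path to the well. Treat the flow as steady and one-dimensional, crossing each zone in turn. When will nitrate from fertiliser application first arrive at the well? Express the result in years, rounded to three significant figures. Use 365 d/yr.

755 years

For zones in series the flux q is common to all zones; the equivalent conductivity is the harmonic (thickness-weighted) mean, K_eq = L_total / Σ(L_j/K_j).
Σ(L/K) = 393/0.122 + 133/3.91 = 3221 + 34.02 = 3255 d
K_eq = L_total / Σ(L/K) = 526 / 3255 = 0.1616 m/d
q = K_eq · i = 0.1616 × 0.0024 = 3.878e-4 m/d (same in every zone)
Zone A: v = q/n = 3.878e-4/0.14 = 0.002770 m/d → t_A = 393/0.002770 = 141900 d
Zone B: v = q/n = 3.878e-4/0.39 = 9.943e-4 m/d → t_B = 133/9.943e-4 = 133800 d
Total t = 141900 + 133800 = 275600 d
   = 275600 / 365 = 755 yr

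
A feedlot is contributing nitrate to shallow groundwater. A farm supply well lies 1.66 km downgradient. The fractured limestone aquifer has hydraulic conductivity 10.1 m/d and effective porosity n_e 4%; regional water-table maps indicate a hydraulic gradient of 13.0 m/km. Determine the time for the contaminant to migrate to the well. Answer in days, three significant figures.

q = Ki = 10.1 × 0.013 = 0.1313 m/d
v_s = q/n_e = 0.1313/0.04 = 3.282 m/d
L = 1.66 km = 1660 m
t = L / v = 1660 / 3.282 = 505.7 d

506 days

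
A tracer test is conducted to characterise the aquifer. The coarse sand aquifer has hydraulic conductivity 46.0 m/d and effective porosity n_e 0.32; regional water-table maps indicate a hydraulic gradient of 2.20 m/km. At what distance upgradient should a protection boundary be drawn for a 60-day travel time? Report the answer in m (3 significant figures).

Darcy flux q = K·i = 46.0 × 0.0022 = 0.1012 m/d
v = Ki/n = 46.0·0.0022/0.32 = 0.3163 m/d
L = v × T = 0.3163 × 60 = 18.98 m

19.0 m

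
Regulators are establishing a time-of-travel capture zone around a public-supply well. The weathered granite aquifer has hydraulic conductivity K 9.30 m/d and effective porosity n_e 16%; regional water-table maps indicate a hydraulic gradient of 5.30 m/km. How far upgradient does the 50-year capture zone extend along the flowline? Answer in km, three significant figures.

5.62 km

q = Ki = 9.30 × 0.0053 = 0.04929 m/d
v_s = q/n_e = 0.04929/0.16 = 0.3081 m/d
T = 50 yr × 365 = 18250 d
L = v × T = 0.3081 × 18250 = 5622 m
   = 5.62 km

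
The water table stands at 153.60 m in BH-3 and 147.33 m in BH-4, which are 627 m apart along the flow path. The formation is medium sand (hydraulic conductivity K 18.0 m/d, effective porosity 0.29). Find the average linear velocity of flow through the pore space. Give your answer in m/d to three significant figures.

0.621 m/d

Hydraulic gradient i = (153.60 − 147.33) / 627 = 6.27 / 627 = 0.01000
Specific discharge q = 18.0 × 0.01000 = 0.1800 m/d
v_s = q/n_e = 0.1800/0.29 = 0.6207 m/d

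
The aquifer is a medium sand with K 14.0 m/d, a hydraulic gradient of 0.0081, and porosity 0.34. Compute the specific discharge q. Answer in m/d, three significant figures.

0.113 m/d

q = Ki = 14.0 × 0.0081 = 0.1134 m/d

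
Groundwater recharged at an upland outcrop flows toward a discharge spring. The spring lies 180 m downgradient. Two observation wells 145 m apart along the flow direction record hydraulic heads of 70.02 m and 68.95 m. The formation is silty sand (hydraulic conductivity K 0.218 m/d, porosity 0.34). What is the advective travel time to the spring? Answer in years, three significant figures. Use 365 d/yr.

Hydraulic gradient i = (70.02 − 68.95) / 145 = 1.07 / 145 = 0.007379
Darcy flux q = K·i = 0.218 × 0.007379 = 0.001609 m/d
v_s = q/n_e = 0.001609/0.34 = 0.004731 m/d
t = L / v = 180 / 0.004731 = 38040 d
   = 38040 / 365 = 104 yr

104 years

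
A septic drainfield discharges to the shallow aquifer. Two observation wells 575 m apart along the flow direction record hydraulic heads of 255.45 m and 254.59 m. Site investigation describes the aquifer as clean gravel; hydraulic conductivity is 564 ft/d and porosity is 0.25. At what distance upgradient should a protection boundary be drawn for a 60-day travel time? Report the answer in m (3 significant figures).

61.7 m

Hydraulic gradient i = (255.45 − 254.59) / 575 = 0.86 / 575 = 0.001496
K = 564 ft/d × 0.3048 = 171.9 m/d
Darcy flux q = K·i = 171.9 × 0.001496 = 0.2571 m/d
Seepage velocity v = q / n = 0.2571 / 0.25 = 1.028 m/d
L = v × T = 1.028 × 60 = 61.71 m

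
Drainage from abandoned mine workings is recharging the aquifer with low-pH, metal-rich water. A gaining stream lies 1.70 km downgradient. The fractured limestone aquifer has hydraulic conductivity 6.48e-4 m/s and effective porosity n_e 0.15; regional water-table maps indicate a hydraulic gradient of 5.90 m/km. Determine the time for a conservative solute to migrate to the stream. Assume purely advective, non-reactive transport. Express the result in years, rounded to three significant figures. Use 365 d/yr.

2.11 years

K = 6.48e-4 m/s × 86400 s/d = 55.99 m/d
Darcy flux q = K·i = 55.99 × 0.0059 = 0.3303 m/d
v = Ki/n = 55.99·0.0059/0.15 = 2.202 m/d
L = 1.70 km = 1700 m
t = L / v = 1700 / 2.202 = 772.0 d
   = 772.0 / 365 = 2.11 yr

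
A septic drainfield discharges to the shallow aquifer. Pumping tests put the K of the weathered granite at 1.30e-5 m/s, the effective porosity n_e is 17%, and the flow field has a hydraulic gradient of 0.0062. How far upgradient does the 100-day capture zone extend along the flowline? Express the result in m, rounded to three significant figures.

4.10 m

K = 1.30e-5 m/s × 86400 s/d = 1.123 m/d
q = Ki = 1.123 × 0.0062 = 0.006964 m/d
Average linear velocity = 0.006964 / 0.17 = 0.04096 m/d
L = v × T = 0.04096 × 100 = 4.096 m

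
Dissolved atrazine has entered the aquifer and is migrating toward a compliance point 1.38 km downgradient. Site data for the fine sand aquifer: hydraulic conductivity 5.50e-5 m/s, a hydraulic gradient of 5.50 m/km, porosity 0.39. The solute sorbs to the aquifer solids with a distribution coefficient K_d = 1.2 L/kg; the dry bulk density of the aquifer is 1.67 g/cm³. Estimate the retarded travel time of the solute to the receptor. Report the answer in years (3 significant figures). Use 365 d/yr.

K = 5.50e-5 m/s × 86400 s/d = 4.752 m/d
Darcy flux q = K·i = 4.752 × 0.0055 = 0.02614 m/d
Average linear velocity = 0.02614 / 0.39 = 0.06702 m/d
Retardation R = 1 + ρ_b·K_d/n = 1 + 1.67×1.2/0.39 = 6.138
Contaminant velocity v_c = v/R = 0.06702/6.138 = 0.01092 m/d
L = 1.38 km = 1380 m
t = L/v_c = 1380/0.01092 = 126400 d
   = 126400/365 = 346 yr

346 years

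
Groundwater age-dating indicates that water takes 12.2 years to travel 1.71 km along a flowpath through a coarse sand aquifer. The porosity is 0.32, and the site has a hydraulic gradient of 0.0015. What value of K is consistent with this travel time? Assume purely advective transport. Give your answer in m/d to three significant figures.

81.9 m/d

t = 12.2 years = 4453 d
L = 1.71 km = 1710 m
v = L / t = 1710 / 4453 = 0.3840 m/d
K = v · n / i = 0.3840 × 0.32 / 0.0015 = 81.9 m/d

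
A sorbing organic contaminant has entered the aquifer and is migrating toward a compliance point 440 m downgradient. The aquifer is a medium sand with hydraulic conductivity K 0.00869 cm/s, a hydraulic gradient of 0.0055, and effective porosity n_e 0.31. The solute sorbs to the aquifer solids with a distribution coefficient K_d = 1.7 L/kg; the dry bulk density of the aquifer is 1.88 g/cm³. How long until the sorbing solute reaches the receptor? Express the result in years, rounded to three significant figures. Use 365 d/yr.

K = 0.00869 cm/s × 864 = 7.508 m/d
q = Ki = 7.508 × 0.0055 = 0.04129 m/d
Average linear velocity = 0.04129 / 0.31 = 0.1332 m/d
Retardation R = 1 + ρ_b·K_d/n = 1 + 1.88×1.7/0.31 = 11.31
Contaminant velocity v_c = v/R = 0.1332/11.31 = 0.01178 m/d
t = L/v_c = 440/0.01178 = 37360 d
   = 37360/365 = 102 yr

102 years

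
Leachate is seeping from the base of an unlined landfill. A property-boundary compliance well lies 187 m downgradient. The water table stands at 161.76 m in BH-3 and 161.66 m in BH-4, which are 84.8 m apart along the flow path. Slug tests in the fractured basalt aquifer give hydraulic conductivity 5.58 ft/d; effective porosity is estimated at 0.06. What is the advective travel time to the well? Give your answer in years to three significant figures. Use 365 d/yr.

15.3 years

Hydraulic gradient i = (161.76 − 161.66) / 84.8 = 0.10 / 84.8 = 0.001179
K = 5.58 ft/d × 0.3048 = 1.701 m/d
Darcy flux q = K·i = 1.701 × 0.001179 = 0.002006 m/d
Average linear velocity = 0.002006 / 0.06 = 0.03343 m/d
t = L / v = 187 / 0.03343 = 5594 d
   = 5594 / 365 = 15.3 yr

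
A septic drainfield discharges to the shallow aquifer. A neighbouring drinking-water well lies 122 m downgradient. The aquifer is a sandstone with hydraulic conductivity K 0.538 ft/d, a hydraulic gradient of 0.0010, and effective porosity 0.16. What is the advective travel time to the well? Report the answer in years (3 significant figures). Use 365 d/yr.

K = 0.538 ft/d × 0.3048 = 0.1640 m/d
Specific discharge q = 0.1640 × 0.0010 = 1.640e-4 m/d
v_s = q/n_e = 1.640e-4/0.16 = 0.001025 m/d
t = L / v = 122 / 0.001025 = 119000 d
   = 119000 / 365 = 326 yr

326 years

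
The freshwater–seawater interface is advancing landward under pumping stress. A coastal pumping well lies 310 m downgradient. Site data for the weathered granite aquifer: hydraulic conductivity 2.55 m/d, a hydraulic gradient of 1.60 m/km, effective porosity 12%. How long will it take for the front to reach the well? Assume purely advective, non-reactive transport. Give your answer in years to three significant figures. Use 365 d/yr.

Darcy flux q = K·i = 2.55 × 0.0016 = 0.004080 m/d
v_s = q/n_e = 0.004080/0.12 = 0.03400 m/d
t = L / v = 310 / 0.03400 = 9118 d
   = 9118 / 365 = 25.0 yr

25.0 years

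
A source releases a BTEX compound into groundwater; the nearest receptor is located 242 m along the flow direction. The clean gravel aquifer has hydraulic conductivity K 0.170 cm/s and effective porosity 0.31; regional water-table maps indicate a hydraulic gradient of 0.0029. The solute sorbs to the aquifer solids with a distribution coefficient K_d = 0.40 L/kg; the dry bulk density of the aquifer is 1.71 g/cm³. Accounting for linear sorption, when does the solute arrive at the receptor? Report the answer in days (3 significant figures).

565 days

K = 0.170 cm/s × 864 = 146.9 m/d
Specific discharge q = 146.9 × 0.0029 = 0.4260 m/d
Seepage velocity v = q / n = 0.4260 / 0.31 = 1.374 m/d
Retardation R = 1 + ρ_b·K_d/n = 1 + 1.71×0.40/0.31 = 3.206
Contaminant velocity v_c = v/R = 1.374/3.206 = 0.4285 m/d
t = L/v_c = 242/0.4285 = 564.7 d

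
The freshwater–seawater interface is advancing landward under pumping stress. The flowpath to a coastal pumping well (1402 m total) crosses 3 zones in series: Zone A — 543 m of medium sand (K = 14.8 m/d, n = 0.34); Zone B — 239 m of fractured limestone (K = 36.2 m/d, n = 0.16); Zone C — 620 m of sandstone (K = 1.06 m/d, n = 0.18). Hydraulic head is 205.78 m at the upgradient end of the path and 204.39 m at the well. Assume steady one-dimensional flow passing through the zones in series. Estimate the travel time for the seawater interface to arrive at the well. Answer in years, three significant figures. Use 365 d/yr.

Total head drop ΔH = 205.78 − 204.39 = 1.39 m
Continuity: the same q passes through each zone, so ΔH = q·Σ(L_j/K_j) — the zones act as resistances in series.
Σ(L/K) = 543/14.8 + 239/36.2 + 620/1.06 = 36.69 + 6.602 + 584.9 = 628.2 d
q = ΔH / Σ(L/K) = 1.39 / 628.2 = 0.002213 m/d (same in every zone)
Zone A: v = q/n = 0.002213/0.34 = 0.006508 m/d → t_A = 543/0.006508 = 83440 d
Zone B: v = q/n = 0.002213/0.16 = 0.01383 m/d → t_B = 239/0.01383 = 17280 d
Zone C: v = q/n = 0.002213/0.18 = 0.01229 m/d → t_C = 620/0.01229 = 50440 d
Total t = 83440 + 17280 + 50440 = 151200 d
   = 151200 / 365 = 414 yr

414 years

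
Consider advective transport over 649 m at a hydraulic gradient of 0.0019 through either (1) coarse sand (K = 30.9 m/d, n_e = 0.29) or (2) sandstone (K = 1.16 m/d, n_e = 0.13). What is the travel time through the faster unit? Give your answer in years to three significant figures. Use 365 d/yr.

8.78 years

Unit 1 (coarse sand): v = 30.9×0.0019/0.29 = 0.2024 m/d, t = 649/0.2024 = 3206 d
Unit 2 (sandstone): v = 1.16×0.0019/0.13 = 0.01695 m/d, t = 649/0.01695 = 38280 d
Faster: 3206 d / 365 = 8.78 yr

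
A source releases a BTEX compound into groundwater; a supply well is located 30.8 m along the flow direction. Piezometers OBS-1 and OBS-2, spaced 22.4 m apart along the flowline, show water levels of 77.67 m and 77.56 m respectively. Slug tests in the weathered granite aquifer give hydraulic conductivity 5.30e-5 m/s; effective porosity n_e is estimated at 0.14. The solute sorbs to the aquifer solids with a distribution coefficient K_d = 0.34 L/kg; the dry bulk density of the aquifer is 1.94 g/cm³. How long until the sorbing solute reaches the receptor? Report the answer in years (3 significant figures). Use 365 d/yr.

3.00 years

Hydraulic gradient i = (77.67 − 77.56) / 22.4 = 0.11 / 22.4 = 0.004911
K = 5.30e-5 m/s × 86400 s/d = 4.579 m/d
Specific discharge q = 4.579 × 0.004911 = 0.02249 m/d
Seepage velocity v = q / n = 0.02249 / 0.14 = 0.1606 m/d
Retardation R = 1 + ρ_b·K_d/n = 1 + 1.94×0.34/0.14 = 5.711
Contaminant velocity v_c = v/R = 0.1606/5.711 = 0.02812 m/d
t = L/v_c = 30.8/0.02812 = 1095 d
   = 1095/365 = 3.00 yr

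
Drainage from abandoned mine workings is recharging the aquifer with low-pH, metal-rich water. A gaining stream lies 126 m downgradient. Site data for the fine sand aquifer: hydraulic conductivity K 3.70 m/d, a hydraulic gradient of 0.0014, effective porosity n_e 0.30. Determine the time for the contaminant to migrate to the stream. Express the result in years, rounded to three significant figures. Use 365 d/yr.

q = Ki = 3.70 × 0.0014 = 0.005180 m/d
Average linear velocity = 0.005180 / 0.30 = 0.01727 m/d
t = L / v = 126 / 0.01727 = 7297 d
   = 7297 / 365 = 20.0 yr

20.0 years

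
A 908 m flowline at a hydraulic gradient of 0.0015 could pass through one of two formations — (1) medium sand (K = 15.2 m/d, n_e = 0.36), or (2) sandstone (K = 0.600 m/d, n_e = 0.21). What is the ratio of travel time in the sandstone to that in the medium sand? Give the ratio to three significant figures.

Unit 1 (medium sand): v = 15.2×0.0015/0.36 = 0.06333 m/d, t = 908/0.06333 = 14340 d
Unit 2 (sandstone): v = 0.600×0.0015/0.21 = 0.004286 m/d, t = 908/0.004286 = 211900 d
t(sandstone) / t(medium sand) = 211900/14340 = 14.8

14.8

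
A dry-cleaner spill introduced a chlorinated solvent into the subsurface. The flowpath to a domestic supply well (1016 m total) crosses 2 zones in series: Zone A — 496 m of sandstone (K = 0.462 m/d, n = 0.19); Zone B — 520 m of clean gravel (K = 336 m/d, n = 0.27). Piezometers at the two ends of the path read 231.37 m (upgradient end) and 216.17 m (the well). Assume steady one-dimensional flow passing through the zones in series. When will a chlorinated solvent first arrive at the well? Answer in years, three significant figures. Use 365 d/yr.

Total head drop ΔH = 231.37 − 216.17 = 15.20 m
Continuity: the same q passes through each zone, so ΔH = q·Σ(L_j/K_j) — the zones act as resistances in series.
Σ(L/K) = 496/0.462 + 520/336 = 1074 + 1.548 = 1075 d
q = ΔH / Σ(L/K) = 15.20 / 1075 = 0.01414 m/d (same in every zone)
Zone A: v = q/n = 0.01414/0.19 = 0.07441 m/d → t_A = 496/0.07441 = 6666 d
Zone B: v = q/n = 0.01414/0.27 = 0.05236 m/d → t_B = 520/0.05236 = 9931 d
Total t = 6666 + 9931 = 16600 d
   = 16600 / 365 = 45.5 yr

45.5 years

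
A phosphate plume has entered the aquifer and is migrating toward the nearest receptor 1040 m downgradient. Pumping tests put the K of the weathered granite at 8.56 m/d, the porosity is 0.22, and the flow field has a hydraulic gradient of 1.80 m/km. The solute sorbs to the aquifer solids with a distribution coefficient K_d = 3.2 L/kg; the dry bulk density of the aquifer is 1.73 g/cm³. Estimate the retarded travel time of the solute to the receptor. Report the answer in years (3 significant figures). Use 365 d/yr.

Specific discharge q = 8.56 × 0.0018 = 0.01541 m/d
Average linear velocity = 0.01541 / 0.22 = 0.07004 m/d
Retardation R = 1 + ρ_b·K_d/n = 1 + 1.73×3.2/0.22 = 26.16
Contaminant velocity v_c = v/R = 0.07004/26.16 = 0.002677 m/d
t = L/v_c = 1040/0.002677 = 388500 d
   = 388500/365 = 1060 yr

1060 years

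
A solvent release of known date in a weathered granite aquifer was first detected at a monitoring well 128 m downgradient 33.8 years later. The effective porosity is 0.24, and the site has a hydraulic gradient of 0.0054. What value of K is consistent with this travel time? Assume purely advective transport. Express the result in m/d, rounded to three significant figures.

0.461 m/d

t = 33.8 years = 12340 d
v = L / t = 128 / 12340 = 0.01038 m/d
K = v · n / i = 0.01038 × 0.24 / 0.0054 = 0.461 m/d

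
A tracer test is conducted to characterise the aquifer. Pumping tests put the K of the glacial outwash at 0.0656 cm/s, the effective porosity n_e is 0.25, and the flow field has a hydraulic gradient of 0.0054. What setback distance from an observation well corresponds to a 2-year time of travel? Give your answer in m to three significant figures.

894 m

K = 0.0656 cm/s × 864 = 56.68 m/d
q = Ki = 56.68 × 0.0054 = 0.3061 m/d
Average linear velocity = 0.3061 / 0.25 = 1.224 m/d
T = 2 yr × 365 = 730 d
L = v × T = 1.224 × 730 = 893.7 m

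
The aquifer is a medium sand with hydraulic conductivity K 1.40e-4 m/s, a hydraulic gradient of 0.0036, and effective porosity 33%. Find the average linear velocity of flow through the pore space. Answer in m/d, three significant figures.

K = 1.40e-4 m/s × 86400 s/d = 12.10 m/d
q = Ki = 12.10 × 0.0036 = 0.04355 m/d
Seepage velocity v = q / n = 0.04355 / 0.33 = 0.1320 m/d

0.132 m/d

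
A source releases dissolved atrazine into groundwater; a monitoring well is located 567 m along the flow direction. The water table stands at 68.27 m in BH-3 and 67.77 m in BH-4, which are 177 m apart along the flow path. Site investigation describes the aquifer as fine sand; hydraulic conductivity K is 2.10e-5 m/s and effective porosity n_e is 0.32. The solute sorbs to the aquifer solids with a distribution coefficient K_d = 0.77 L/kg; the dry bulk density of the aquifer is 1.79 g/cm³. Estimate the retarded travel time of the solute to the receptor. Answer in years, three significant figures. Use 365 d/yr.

Hydraulic gradient i = (68.27 − 67.77) / 177 = 0.50 / 177 = 0.002825
K = 2.10e-5 m/s × 86400 s/d = 1.814 m/d
Specific discharge q = 1.814 × 0.002825 = 0.005125 m/d
v = Ki/n = 1.814·0.002825/0.32 = 0.01602 m/d
Retardation R = 1 + ρ_b·K_d/n = 1 + 1.79×0.77/0.32 = 5.307
Contaminant velocity v_c = v/R = 0.01602/5.307 = 0.003018 m/d
t = L/v_c = 567/0.003018 = 187900 d
   = 187900/365 = 515 yr

515 years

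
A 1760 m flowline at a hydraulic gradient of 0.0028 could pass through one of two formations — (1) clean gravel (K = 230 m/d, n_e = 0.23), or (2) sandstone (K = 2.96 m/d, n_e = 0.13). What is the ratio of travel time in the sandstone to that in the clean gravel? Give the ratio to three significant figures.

43.9

Unit 1 (clean gravel): v = 230×0.0028/0.23 = 2.800 m/d, t = 1760/2.800 = 628.6 d
Unit 2 (sandstone): v = 2.96×0.0028/0.13 = 0.06375 m/d, t = 1760/0.06375 = 27610 d
t(sandstone) / t(clean gravel) = 27610/628.6 = 43.9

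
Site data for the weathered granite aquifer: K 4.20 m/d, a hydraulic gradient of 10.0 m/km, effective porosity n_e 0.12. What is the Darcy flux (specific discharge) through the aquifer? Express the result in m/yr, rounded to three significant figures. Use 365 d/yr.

15.3 m/yr

q = Ki = 4.20 × 0.010 = 0.04200 m/d
   = 0.04200 × 365 = 15.3 m/yr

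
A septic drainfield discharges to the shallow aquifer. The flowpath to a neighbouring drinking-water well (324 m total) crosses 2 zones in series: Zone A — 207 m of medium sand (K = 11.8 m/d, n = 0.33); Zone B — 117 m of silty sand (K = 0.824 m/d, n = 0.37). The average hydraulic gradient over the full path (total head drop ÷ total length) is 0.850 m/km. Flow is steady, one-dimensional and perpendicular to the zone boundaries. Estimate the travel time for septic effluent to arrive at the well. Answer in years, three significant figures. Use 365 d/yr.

177 years

Continuity: the same q passes through each zone, so ΔH = q·Σ(L_j/K_j) — the zones act as resistances in series.
Σ(L/K) = 207/11.8 + 117/0.824 = 17.54 + 142.0 = 159.5 d
K_eq = L_total / Σ(L/K) = 324 / 159.5 = 2.031 m/d
q = K_eq · i = 2.031 × 8.5e-4 = 0.001726 m/d (same in every zone)
Zone A: v = q/n = 0.001726/0.33 = 0.005231 m/d → t_A = 207/0.005231 = 39570 d
Zone B: v = q/n = 0.001726/0.37 = 0.004666 m/d → t_B = 117/0.004666 = 25080 d
Total t = 39570 + 25080 = 64650 d
   = 64650 / 365 = 177 yr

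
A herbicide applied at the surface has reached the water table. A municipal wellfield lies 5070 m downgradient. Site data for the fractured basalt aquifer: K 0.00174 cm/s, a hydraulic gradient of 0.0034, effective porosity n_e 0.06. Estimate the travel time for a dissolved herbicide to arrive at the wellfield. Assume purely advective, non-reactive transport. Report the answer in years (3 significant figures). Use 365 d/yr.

163 years

K = 0.00174 cm/s × 864 = 1.503 m/d
q = Ki = 1.503 × 0.0034 = 0.005111 m/d
v = Ki/n = 1.503·0.0034/0.06 = 0.08519 m/d
t = L / v = 5070 / 0.08519 = 59510 d
   = 59510 / 365 = 163 yr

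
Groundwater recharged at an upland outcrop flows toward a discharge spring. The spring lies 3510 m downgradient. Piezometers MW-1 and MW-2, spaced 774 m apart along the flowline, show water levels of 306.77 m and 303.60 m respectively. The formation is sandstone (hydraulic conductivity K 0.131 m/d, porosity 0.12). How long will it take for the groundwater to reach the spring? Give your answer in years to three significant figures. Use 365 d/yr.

2150 years

Hydraulic gradient i = (306.77 − 303.60) / 774 = 3.17 / 774 = 0.004096
q = Ki = 0.131 × 0.004096 = 5.365e-4 m/d
v = Ki/n = 0.131·0.004096/0.12 = 0.004471 m/d
t = L / v = 3510 / 0.004471 = 785100 d
   = 785100 / 365 = 2150 yr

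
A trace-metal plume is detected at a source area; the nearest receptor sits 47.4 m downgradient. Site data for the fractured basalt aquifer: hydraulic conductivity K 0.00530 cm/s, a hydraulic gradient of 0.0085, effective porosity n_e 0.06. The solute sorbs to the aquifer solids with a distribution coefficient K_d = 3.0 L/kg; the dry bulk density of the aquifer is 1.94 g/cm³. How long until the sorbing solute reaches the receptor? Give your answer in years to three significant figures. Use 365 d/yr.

19.6 years

K = 0.00530 cm/s × 864 = 4.579 m/d
Specific discharge q = 4.579 × 0.0085 = 0.03892 m/d
Seepage velocity v = q / n = 0.03892 / 0.06 = 0.6487 m/d
Retardation R = 1 + ρ_b·K_d/n = 1 + 1.94×3.0/0.06 = 98.00
Contaminant velocity v_c = v/R = 0.6487/98.00 = 0.006620 m/d
t = L/v_c = 47.4/0.006620 = 7161 d
   = 7161/365 = 19.6 yr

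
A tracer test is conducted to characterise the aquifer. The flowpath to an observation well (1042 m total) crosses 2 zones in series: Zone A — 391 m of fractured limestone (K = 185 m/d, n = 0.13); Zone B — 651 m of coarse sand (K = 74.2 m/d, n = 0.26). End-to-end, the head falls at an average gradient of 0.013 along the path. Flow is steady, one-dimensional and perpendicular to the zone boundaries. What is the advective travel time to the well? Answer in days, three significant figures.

177 days

For zones in series the flux q is common to all zones; the equivalent conductivity is the harmonic (thickness-weighted) mean, K_eq = L_total / Σ(L_j/K_j).
Σ(L/K) = 391/185 + 651/74.2 = 2.114 + 8.774 = 10.89 d
K_eq = L_total / Σ(L/K) = 1042 / 10.89 = 95.71 m/d
q = K_eq · i = 95.71 × 0.013 = 1.244 m/d (same in every zone)
Zone A: v = q/n = 1.244/0.13 = 9.571 m/d → t_A = 391/9.571 = 40.85 d
Zone B: v = q/n = 1.244/0.26 = 4.785 m/d → t_B = 651/4.785 = 136.0 d
Total t = 40.85 + 136.0 = 176.9 d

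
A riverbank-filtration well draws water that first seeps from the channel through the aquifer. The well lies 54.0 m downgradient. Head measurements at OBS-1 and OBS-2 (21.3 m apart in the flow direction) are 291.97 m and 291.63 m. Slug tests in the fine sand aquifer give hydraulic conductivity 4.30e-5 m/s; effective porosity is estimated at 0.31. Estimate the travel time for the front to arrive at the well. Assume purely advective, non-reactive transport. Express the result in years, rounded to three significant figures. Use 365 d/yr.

Hydraulic gradient i = (291.97 − 291.63) / 21.3 = 0.34 / 21.3 = 0.01596
K = 4.30e-5 m/s × 86400 s/d = 3.715 m/d
Specific discharge q = 3.715 × 0.01596 = 0.05930 m/d
v = Ki/n = 3.715·0.01596/0.31 = 0.1913 m/d
t = L / v = 54.0 / 0.1913 = 282.3 d
   = 282.3 / 365 = 0.773 yr

0.773 years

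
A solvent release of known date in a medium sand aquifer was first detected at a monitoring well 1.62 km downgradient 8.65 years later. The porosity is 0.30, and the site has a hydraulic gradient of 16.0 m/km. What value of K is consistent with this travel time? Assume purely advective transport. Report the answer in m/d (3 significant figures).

9.62 m/d

t = 8.65 years = 3157 d
L = 1.62 km = 1620 m
v = L / t = 1620 / 3157 = 0.5131 m/d
K = v · n / i = 0.5131 × 0.30 / 0.016 = 9.62 m/d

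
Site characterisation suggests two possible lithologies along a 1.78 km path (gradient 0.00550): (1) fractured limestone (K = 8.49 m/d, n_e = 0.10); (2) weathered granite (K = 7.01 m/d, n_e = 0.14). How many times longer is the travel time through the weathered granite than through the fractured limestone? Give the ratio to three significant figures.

1.70

Unit 1 (fractured limestone): v = 8.49×0.0055/0.10 = 0.4670 m/d, t = 1780/0.4670 = 3812 d
Unit 2 (weathered granite): v = 7.01×0.0055/0.14 = 0.2754 m/d, t = 1780/0.2754 = 6463 d
t(weathered granite) / t(fractured limestone) = 6463/3812 = 1.70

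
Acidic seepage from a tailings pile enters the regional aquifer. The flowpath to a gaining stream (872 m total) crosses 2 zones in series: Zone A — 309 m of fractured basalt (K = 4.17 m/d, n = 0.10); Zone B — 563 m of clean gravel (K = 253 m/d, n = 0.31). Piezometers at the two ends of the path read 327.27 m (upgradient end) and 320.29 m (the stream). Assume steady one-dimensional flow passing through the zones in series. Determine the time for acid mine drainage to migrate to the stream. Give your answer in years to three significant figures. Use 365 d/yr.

6.15 years

Total head drop ΔH = 327.27 − 320.29 = 6.98 m
Continuity: the same q passes through each zone, so ΔH = q·Σ(L_j/K_j) — the zones act as resistances in series.
Σ(L/K) = 309/4.17 + 563/253 = 74.10 + 2.225 = 76.33 d
q = ΔH / Σ(L/K) = 6.98 / 76.33 = 0.09145 m/d (same in every zone)
Zone A: v = q/n = 0.09145/0.10 = 0.9145 m/d → t_A = 309/0.9145 = 337.9 d
Zone B: v = q/n = 0.09145/0.31 = 0.2950 m/d → t_B = 563/0.2950 = 1908 d
Total t = 337.9 + 1908 = 2246 d
   = 2246 / 365 = 6.15 yr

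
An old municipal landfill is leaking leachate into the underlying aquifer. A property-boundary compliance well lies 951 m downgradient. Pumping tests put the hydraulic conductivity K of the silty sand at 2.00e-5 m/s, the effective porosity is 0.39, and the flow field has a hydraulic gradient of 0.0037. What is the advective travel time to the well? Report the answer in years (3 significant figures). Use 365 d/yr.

159 years

K = 2.00e-5 m/s × 86400 s/d = 1.728 m/d
Darcy flux q = K·i = 1.728 × 0.0037 = 0.006394 m/d
Seepage velocity v = q / n = 0.006394 / 0.39 = 0.01639 m/d
t = L / v = 951 / 0.01639 = 58010 d
   = 58010 / 365 = 159 yr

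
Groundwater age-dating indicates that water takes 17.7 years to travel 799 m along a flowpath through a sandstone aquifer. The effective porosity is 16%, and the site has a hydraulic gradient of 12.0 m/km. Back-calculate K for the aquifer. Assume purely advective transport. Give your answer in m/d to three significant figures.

1.65 m/d

t = 17.7 years = 6461 d
v = L / t = 799 / 6461 = 0.1237 m/d
K = v · n / i = 0.1237 × 0.16 / 0.012 = 1.65 m/d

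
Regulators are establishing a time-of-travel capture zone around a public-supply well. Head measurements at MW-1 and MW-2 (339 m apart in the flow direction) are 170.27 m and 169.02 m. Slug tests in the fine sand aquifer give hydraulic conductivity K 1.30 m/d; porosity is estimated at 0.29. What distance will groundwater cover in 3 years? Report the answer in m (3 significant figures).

Hydraulic gradient i = (170.27 − 169.02) / 339 = 1.25 / 339 = 0.003687
q = Ki = 1.30 × 0.003687 = 0.004794 m/d
v = Ki/n = 1.30·0.003687/0.29 = 0.01653 m/d
T = 3 yr × 365 = 1095 d
L = v × T = 0.01653 × 1095 = 18.10 m

18.1 m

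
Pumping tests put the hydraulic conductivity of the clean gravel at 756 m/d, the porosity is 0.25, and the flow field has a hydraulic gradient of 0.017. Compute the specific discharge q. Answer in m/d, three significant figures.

12.9 m/d

Darcy flux q = K·i = 756 × 0.017 = 12.85 m/d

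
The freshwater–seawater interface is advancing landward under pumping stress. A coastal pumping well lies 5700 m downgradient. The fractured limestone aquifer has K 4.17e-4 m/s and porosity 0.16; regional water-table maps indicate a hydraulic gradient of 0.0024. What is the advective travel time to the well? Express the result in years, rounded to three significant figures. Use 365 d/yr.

28.9 years

K = 4.17e-4 m/s × 86400 s/d = 36.03 m/d
q = Ki = 36.03 × 0.0024 = 0.08647 m/d
Seepage velocity v = q / n = 0.08647 / 0.16 = 0.5404 m/d
t = L / v = 5700 / 0.5404 = 10550 d
   = 10550 / 365 = 28.9 yr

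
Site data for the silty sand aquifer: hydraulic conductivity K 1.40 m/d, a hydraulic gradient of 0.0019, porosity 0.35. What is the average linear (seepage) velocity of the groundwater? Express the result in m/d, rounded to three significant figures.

q = Ki = 1.40 × 0.0019 = 0.002660 m/d
Average linear velocity = 0.002660 / 0.35 = 0.007600 m/d

0.00760 m/d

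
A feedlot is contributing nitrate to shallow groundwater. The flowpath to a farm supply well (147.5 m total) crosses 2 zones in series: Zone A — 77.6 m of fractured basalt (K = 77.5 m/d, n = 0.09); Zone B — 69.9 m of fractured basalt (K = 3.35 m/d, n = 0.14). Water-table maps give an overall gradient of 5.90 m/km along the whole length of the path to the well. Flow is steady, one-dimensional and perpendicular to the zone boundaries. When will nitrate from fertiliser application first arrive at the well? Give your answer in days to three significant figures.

421 days

For zones in series the flux q is common to all zones; the equivalent conductivity is the harmonic (thickness-weighted) mean, K_eq = L_total / Σ(L_j/K_j).
Σ(L/K) = 77.6/77.5 + 69.9/3.35 = 1.001 + 20.87 = 21.87 d
K_eq = L_total / Σ(L/K) = 147.5 / 21.87 = 6.745 m/d
q = K_eq · i = 6.745 × 0.0059 = 0.03980 m/d (same in every zone)
Zone A: v = q/n = 0.03980/0.09 = 0.4422 m/d → t_A = 77.6/0.4422 = 175.5 d
Zone B: v = q/n = 0.03980/0.14 = 0.2843 m/d → t_B = 69.9/0.2843 = 245.9 d
Total t = 175.5 + 245.9 = 421.4 d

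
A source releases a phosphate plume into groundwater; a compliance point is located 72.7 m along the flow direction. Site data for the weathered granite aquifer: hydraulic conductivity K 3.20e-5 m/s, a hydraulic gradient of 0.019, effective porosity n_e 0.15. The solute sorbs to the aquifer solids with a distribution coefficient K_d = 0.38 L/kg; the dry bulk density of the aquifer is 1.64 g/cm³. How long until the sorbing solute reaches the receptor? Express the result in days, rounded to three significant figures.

1070 days

K = 3.20e-5 m/s × 86400 s/d = 2.765 m/d
q = Ki = 2.765 × 0.019 = 0.05253 m/d
Average linear velocity = 0.05253 / 0.15 = 0.3502 m/d
Retardation R = 1 + ρ_b·K_d/n = 1 + 1.64×0.38/0.15 = 5.155
Contaminant velocity v_c = v/R = 0.3502/5.155 = 0.06794 m/d
t = L/v_c = 72.7/0.06794 = 1070 d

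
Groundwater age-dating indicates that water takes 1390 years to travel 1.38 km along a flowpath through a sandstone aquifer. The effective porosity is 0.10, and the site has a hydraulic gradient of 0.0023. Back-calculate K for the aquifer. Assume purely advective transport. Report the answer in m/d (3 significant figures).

0.118 m/d

t = 1390 years = 507400 d
L = 1.38 km = 1380 m
v = L / t = 1380 / 507400 = 0.002720 m/d
K = v · n / i = 0.002720 × 0.10 / 0.0023 = 0.118 m/d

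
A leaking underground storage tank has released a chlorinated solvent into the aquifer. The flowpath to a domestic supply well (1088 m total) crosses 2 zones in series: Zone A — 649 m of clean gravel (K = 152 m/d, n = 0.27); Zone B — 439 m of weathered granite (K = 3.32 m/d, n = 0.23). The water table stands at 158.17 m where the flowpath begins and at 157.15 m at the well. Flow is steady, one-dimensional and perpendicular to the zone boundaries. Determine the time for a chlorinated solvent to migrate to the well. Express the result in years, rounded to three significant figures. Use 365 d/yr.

101 years

Total head drop ΔH = 158.17 − 157.15 = 1.02 m
Continuity: the same q passes through each zone, so ΔH = q·Σ(L_j/K_j) — the zones act as resistances in series.
Σ(L/K) = 649/152 + 439/3.32 = 4.270 + 132.2 = 136.5 d
q = ΔH / Σ(L/K) = 1.02 / 136.5 = 0.007473 m/d (same in every zone)
Zone A: v = q/n = 0.007473/0.27 = 0.02768 m/d → t_A = 649/0.02768 = 23450 d
Zone B: v = q/n = 0.007473/0.23 = 0.03249 m/d → t_B = 439/0.03249 = 13510 d
Total t = 23450 + 13510 = 36960 d
   = 36960 / 365 = 101 yr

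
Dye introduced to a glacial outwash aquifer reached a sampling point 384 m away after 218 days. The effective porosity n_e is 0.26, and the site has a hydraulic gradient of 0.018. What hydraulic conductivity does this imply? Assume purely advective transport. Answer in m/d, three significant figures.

25.4 m/d

v = L / t = 384 / 218 = 1.761 m/d
K = v · n / i = 1.761 × 0.26 / 0.018 = 25.4 m/d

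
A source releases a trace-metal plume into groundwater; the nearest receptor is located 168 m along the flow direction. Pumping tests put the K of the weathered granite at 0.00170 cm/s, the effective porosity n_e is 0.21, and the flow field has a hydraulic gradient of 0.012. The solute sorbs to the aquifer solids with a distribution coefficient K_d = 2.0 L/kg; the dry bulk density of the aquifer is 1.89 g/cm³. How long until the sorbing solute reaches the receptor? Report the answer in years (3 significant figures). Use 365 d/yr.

K = 0.00170 cm/s × 864 = 1.469 m/d
Darcy flux q = K·i = 1.469 × 0.012 = 0.01763 m/d
Seepage velocity v = q / n = 0.01763 / 0.21 = 0.08393 m/d
Retardation R = 1 + ρ_b·K_d/n = 1 + 1.89×2.0/0.21 = 19.00
Contaminant velocity v_c = v/R = 0.08393/19.00 = 0.004417 m/d
t = L/v_c = 168/0.004417 = 38030 d
   = 38030/365 = 104 yr

104 years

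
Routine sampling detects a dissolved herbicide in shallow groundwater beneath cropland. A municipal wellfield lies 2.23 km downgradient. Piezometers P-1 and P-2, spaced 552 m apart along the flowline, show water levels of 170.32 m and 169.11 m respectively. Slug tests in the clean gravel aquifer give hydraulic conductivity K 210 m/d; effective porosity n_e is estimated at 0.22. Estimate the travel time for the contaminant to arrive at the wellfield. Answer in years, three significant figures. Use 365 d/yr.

Hydraulic gradient i = (170.32 − 169.11) / 552 = 1.21 / 552 = 0.002192
q = Ki = 210 × 0.002192 = 0.4603 m/d
Average linear velocity = 0.4603 / 0.22 = 2.092 m/d
L = 2.23 km = 2230 m
t = L / v = 2230 / 2.092 = 1066 d
   = 1066 / 365 = 2.92 yr

2.92 years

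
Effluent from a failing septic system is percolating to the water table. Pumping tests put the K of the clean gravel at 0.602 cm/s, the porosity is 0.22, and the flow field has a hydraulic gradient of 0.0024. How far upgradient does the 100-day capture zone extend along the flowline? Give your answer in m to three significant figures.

K = 0.602 cm/s × 864 = 520.1 m/d
Darcy flux q = K·i = 520.1 × 0.0024 = 1.248 m/d
v = Ki/n = 520.1·0.0024/0.22 = 5.674 m/d
L = v × T = 5.674 × 100 = 567.4 m

567 m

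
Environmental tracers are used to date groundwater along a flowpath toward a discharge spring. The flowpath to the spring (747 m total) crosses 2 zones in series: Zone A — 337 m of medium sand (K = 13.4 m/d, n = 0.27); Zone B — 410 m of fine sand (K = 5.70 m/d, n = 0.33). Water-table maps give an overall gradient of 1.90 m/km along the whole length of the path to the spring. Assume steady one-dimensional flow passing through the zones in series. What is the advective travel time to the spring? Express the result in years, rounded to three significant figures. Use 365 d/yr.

42.4 years

Continuity: the same q passes through each zone, so ΔH = q·Σ(L_j/K_j) — the zones act as resistances in series.
Σ(L/K) = 337/13.4 + 410/5.70 = 25.15 + 71.93 = 97.08 d
K_eq = L_total / Σ(L/K) = 747 / 97.08 = 7.695 m/d
q = K_eq · i = 7.695 × 0.0019 = 0.01462 m/d (same in every zone)
Zone A: v = q/n = 0.01462/0.27 = 0.05415 m/d → t_A = 337/0.05415 = 6224 d
Zone B: v = q/n = 0.01462/0.33 = 0.04430 m/d → t_B = 410/0.04430 = 9254 d
Total t = 6224 + 9254 = 15480 d
   = 15480 / 365 = 42.4 yr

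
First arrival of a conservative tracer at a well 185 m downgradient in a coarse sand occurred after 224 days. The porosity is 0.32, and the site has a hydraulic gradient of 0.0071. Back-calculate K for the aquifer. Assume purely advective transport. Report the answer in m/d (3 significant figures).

37.2 m/d

v = L / t = 185 / 224 = 0.8259 m/d
K = v · n / i = 0.8259 × 0.32 / 0.0071 = 37.2 m/d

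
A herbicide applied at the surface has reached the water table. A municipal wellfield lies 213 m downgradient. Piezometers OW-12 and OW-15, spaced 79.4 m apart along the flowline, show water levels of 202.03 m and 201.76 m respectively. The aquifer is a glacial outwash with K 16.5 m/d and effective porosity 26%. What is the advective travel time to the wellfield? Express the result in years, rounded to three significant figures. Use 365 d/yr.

Hydraulic gradient i = (202.03 − 201.76) / 79.4 = 0.27 / 79.4 = 0.003401
Darcy flux q = K·i = 16.5 × 0.003401 = 0.05611 m/d
v_s = q/n_e = 0.05611/0.26 = 0.2158 m/d
t = L / v = 213 / 0.2158 = 987.0 d
   = 987.0 / 365 = 2.70 yr

2.70 years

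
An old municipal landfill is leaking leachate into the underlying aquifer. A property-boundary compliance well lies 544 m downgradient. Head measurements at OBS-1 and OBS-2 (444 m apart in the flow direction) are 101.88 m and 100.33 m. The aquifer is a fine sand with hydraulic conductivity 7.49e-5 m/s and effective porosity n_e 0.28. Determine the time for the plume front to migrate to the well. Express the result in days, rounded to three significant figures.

6740 days

Hydraulic gradient i = (101.88 − 100.33) / 444 = 1.55 / 444 = 0.003491
K = 7.49e-5 m/s × 86400 s/d = 6.471 m/d
Specific discharge q = 6.471 × 0.003491 = 0.02259 m/d
Average linear velocity = 0.02259 / 0.28 = 0.08068 m/d
t = L / v = 544 / 0.08068 = 6742 d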